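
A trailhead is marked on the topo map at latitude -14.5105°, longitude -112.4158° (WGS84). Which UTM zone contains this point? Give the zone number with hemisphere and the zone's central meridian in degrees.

UTM zone = ⌊(λ + 180)/6⌋ + 1; -112.4158° ∈ [-114°, -108°) → zone 12.
Hemisphere: S (φ < 0).
Central meridian λ₀ = 6×12 − 183 = -111°.

Zone 12S, central meridian -111°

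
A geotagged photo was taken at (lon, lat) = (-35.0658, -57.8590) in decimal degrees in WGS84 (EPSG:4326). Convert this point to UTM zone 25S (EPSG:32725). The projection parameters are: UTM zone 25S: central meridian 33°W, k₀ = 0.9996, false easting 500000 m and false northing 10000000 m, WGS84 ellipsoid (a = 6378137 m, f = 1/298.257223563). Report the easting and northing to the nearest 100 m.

E 377400 m, N 3585100 m

Zone 25 central meridian λ₀ = 6×25 − 183 = -33°; Δλ = -2.0658°.
Transverse Mercator on WGS84 with k₀ = 0.9996 gives E = 377424.100 m, N = 3585116.238 m.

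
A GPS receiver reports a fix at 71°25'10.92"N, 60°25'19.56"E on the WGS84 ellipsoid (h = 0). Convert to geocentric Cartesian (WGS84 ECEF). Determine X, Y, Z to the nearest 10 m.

X 1006180 m, Y 1772790 m, Z 6023370 m

WGS84: a = 6378137 m, e² = 0.006694380; N(φ) = a/√(1−e²sin²φ) = 6397405.311 m.
X = (N+h)·cosφ·cosλ = 1006180.779 m; Y = (N+h)·cosφ·sinλ = 1772790.287 m; Z = (N(1−e²)+h)·sinφ = 6023365.439 m.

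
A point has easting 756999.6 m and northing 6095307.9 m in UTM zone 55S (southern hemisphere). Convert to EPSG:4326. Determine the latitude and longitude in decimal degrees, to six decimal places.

lat -35.252400°, lon 149.824700°

Zone 55S: λ₀ = 147°, k₀ = 0.9996, false easting 500000 m, false northing 10000000 m.
Meridian distance M = (N − FN)/k₀ = -3906254.6 m.
Inverse transverse Mercator on WGS84 gives φ = -35.25240025°, λ = 149.82470022°.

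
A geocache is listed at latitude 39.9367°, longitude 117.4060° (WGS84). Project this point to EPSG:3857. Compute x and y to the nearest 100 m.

x 13069600 m, y 4856700 m

Web Mercator is spherical with R = a = 6378137 m.
x = R·λ = 6378137 × 2.049121262 = 13069576.136 m.
y = R·ln tan(π/4 + φ/2) = 6378137 × 0.761468114 = 4856747.955 m.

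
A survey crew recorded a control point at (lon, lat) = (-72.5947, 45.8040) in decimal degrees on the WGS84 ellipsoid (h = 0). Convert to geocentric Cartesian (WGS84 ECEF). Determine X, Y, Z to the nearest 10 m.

WGS84: a = 6378137 m, e² = 0.006694380; N(φ) = a/√(1−e²sin²φ) = 6389139.359 m.
X = (N+h)·cosφ·cosλ = 1332310.430 m; Y = (N+h)·cosφ·sinλ = -4250030.003 m; Z = (N(1−e²)+h)·sinφ = 4550087.437 m.

X 1332310 m, Y -4250030 m, Z 4550090 m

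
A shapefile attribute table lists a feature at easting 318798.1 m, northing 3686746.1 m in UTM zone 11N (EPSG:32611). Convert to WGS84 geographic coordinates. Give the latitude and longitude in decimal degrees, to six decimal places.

lat 33.304600°, lon -118.946300°

Zone 11N: λ₀ = -117°, k₀ = 0.9996, false easting 500000 m.
Meridian distance M = (N − FN)/k₀ = 3688221.4 m.
Inverse transverse Mercator on WGS84 gives φ = 33.30460038°, λ = -118.94630033°.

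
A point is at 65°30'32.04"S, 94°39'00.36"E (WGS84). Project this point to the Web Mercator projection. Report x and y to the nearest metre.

x 10536401 m, y -9743713 m

Web Mercator is spherical with R = a = 6378137 m.
x = R·λ = 6378137 × 1.651955882 = 10536400.936 m.
y = R·ln tan(π/4 + φ/2) = 6378137 × -1.527673811 = -9743712.861 m.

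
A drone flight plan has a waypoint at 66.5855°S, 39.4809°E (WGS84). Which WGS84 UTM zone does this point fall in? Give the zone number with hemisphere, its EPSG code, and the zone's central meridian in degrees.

UTM zone = ⌊(λ + 180)/6⌋ + 1; 39.4809° ∈ [36°, 42°) → zone 37.
Hemisphere: S (φ < 0).
Central meridian λ₀ = 6×37 − 183 = 39°.
EPSG code: 32737.

Zone 37S (EPSG:32737), central meridian 39°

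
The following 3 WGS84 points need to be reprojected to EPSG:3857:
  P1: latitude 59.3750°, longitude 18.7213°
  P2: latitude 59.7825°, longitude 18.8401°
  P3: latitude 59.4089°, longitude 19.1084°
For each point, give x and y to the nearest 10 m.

P1: x 2084050 m, y 8261880 m; P2: x 2097270 m, y 8351470 m; P3: x 2127140 m, y 8269300 m

Web Mercator: x = R·λ, y = R·ln tan(π/4+φ/2), R = 6378137 m.
P1 (59.3750°, 18.7213°) → (2084045.583, 8261884.030) m.
P2 (59.7825°, 18.8401°) → (2097270.338, 8351472.296) m.
P3 (59.4089°, 19.1084°) → (2127137.358, 8269295.676) m.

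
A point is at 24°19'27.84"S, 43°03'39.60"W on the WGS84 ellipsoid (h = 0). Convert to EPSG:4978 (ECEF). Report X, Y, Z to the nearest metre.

X 4248773 m, Y -3970510 m, Z -2611066 m

WGS84: a = 6378137 m, e² = 0.006694380; N(φ) = a/√(1−e²sin²φ) = 6381762.209 m.
X = (N+h)·cosφ·cosλ = 4248772.555 m; Y = (N+h)·cosφ·sinλ = -3970509.901 m; Z = (N(1−e²)+h)·sinφ = -2611066.228 m.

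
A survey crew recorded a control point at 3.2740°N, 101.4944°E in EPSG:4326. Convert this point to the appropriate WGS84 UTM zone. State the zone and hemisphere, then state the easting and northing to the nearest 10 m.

Longitude 101.4944° lies in the 6° band [96°, 102°), giving zone 47; latitude is north of the equator, so 47N.
Zone 47 central meridian λ₀ = 6×47 − 183 = 99°; Δλ = +2.4944°.
Transverse Mercator on WGS84 with k₀ = 0.9996 gives E = 777201.857 m, N = 362224.100 m.

Zone 47N: E 777200 m, N 362220 m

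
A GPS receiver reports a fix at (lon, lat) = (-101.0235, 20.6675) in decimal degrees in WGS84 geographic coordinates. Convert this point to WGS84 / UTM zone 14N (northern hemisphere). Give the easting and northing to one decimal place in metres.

E 289204.7 m, N 2286663.8 m

Zone 14 central meridian λ₀ = 6×14 − 183 = -99°; Δλ = -2.0235°.
Transverse Mercator on WGS84 with k₀ = 0.9996 gives E = 289204.711 m, N = 2286663.812 m.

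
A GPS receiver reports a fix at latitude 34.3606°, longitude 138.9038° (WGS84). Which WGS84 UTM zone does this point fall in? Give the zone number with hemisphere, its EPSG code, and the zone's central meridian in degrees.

UTM zone = ⌊(λ + 180)/6⌋ + 1; 138.9038° ∈ [138°, 144°) → zone 54.
Hemisphere: N (φ ≥ 0).
Central meridian λ₀ = 6×54 − 183 = 141°.
EPSG code: 32654.

Zone 54N (EPSG:32654), central meridian 141°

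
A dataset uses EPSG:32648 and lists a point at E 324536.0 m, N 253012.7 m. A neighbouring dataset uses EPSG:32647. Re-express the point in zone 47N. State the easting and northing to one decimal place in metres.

UTM 48N → geographic: φ = 2.28820013°, λ = 103.42209962°.
UTM 47N (λ₀ = 99°) forward: E = 992169.835 m, N = 253675.674 m.

E 992169.8 m, N 253675.7 m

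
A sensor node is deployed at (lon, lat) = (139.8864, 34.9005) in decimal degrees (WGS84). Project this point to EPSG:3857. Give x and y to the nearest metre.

x 15572083 m, y 4150368 m

Web Mercator is spherical with R = a = 6378137 m.
x = R·λ = 6378137 × 2.441478259 = 15572082.817 m.
y = R·ln tan(π/4 + φ/2) = 6378137 × 0.650717866 = 4150367.699 m.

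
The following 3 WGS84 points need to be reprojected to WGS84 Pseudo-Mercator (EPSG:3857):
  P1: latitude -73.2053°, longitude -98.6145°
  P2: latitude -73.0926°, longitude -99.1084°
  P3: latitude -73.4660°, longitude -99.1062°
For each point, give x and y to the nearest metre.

Web Mercator: x = R·λ, y = R·ln tan(π/4+φ/2), R = 6378137 m.
P1 (-73.2053°, -98.6145°) → (-10977715.925, -12202107.005) m.
P2 (-73.0926°, -99.1084°) → (-11032696.621, -12158828.573) m.
P3 (-73.4660°, -99.1062°) → (-11032451.718, -12303310.520) m.

P1: x -10977716 m, y -12202107 m; P2: x -11032697 m, y -12158829 m; P3: x -11032452 m, y -12303311 m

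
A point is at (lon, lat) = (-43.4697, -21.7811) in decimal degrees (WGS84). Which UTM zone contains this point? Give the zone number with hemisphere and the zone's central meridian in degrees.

UTM zone = ⌊(λ + 180)/6⌋ + 1; -43.4697° ∈ [-48°, -42°) → zone 23.
Hemisphere: S (φ < 0).
Central meridian λ₀ = 6×23 − 183 = -45°.

Zone 23S, central meridian -45°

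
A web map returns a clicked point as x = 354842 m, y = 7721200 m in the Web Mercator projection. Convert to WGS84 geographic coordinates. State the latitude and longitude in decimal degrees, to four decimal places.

R = 6378137 m. λ = x/R = 3.18759992°.
φ = 2·arctan(exp(y/R)) − 90° = 2·arctan(3.35541) − 90° = 56.80909975°.

lat 56.8091°, lon 3.1876°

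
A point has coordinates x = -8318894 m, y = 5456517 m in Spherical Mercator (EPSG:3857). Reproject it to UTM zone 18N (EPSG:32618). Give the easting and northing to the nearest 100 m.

E 521700 m, N 4865500 m

Web Mercator inverse (R = 6378137 m) → φ = 43.94229798°, λ = -74.72989627°.
UTM 18N forward: E = 521676.306 m, N = 4865499.492 m.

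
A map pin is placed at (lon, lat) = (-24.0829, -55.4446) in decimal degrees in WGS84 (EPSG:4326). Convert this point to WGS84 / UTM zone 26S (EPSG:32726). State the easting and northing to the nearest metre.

E 684505 m, N 3851863 m

Zone 26 central meridian λ₀ = 6×26 − 183 = -27°; Δλ = +2.9171°.
Transverse Mercator on WGS84 with k₀ = 0.9996 gives E = 684505.177 m, N = 3851862.514 m.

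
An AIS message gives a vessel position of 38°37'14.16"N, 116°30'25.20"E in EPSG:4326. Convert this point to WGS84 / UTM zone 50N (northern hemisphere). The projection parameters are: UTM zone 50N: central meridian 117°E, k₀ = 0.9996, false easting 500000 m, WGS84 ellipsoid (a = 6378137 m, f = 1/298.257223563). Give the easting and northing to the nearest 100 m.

E 457100 m, N 4274800 m

Zone 50 central meridian λ₀ = 6×50 − 183 = 117°; Δλ = -0.4930°.
Transverse Mercator on WGS84 with k₀ = 0.9996 gives E = 457083.105 m, N = 4274790.775 m.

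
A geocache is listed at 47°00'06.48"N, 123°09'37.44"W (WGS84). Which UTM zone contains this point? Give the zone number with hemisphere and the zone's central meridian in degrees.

Zone 10N, central meridian -123°

UTM zone = ⌊(λ + 180)/6⌋ + 1; -123.1604° ∈ [-126°, -120°) → zone 10.
Hemisphere: N (φ ≥ 0).
Central meridian λ₀ = 6×10 − 183 = -123°.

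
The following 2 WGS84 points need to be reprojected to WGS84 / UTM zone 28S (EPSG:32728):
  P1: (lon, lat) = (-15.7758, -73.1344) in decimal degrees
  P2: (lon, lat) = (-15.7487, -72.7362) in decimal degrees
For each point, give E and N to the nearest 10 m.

P1: E 474880 m, N 1884360 m; P2: E 475200 m, N 1928790 m

UTM zone 28S: λ₀ = -15°, k₀ = 0.9996.
P1 (-73.1344°, -15.7758°) → (474877.621, 1884364.625) m.
P2 (-72.7362°, -15.7487°) → (475200.260, 1928792.734) m.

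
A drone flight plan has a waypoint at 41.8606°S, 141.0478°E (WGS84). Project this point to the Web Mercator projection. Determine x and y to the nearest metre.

x 15701369 m, y -5140121 m

Web Mercator is spherical with R = a = 6378137 m.
x = R·λ = 6378137 × 2.461748513 = 15701369.274 m.
y = R·ln tan(π/4 + φ/2) = 6378137 × -0.805896897 = -5140120.818 m.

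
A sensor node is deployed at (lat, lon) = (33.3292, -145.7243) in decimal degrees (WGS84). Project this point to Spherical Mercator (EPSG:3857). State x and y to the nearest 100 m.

x -16222000 m, y 3939100 m

Web Mercator is spherical with R = a = 6378137 m.
x = R·λ = 6378137 × -2.543368835 = -16221954.872 m.
y = R·ln tan(π/4 + φ/2) = 6378137 × 0.617591269 = 3939081.722 m.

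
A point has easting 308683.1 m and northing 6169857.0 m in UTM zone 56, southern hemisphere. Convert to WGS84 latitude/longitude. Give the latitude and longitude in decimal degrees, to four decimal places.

Zone 56S: λ₀ = 153°, k₀ = 0.9996, false easting 500000 m, false northing 10000000 m.
Meridian distance M = (N − FN)/k₀ = -3831675.7 m.
Inverse transverse Mercator on WGS84 gives φ = -34.59530029°, λ = 150.91379966°.

lat -34.5953°, lon 150.9138°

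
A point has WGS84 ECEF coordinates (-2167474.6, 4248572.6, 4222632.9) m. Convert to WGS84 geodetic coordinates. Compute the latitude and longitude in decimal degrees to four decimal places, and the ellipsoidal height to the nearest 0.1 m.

lat 41.7107°, lon 117.0291°, h 1446.5 m

λ = atan2(Y, X) = 117.02910020°; p = √(X²+Y²) = 4769519.4 m.
Bowring's method on WGS84 (a = 6378137 m, b = 6356752.314 m) gives φ = 41.71070014°, h = 1446.524 m.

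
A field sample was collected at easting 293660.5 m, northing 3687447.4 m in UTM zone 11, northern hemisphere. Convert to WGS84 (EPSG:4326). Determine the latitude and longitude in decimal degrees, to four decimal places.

lat 33.3064°, lon -119.2163°

Zone 11N: λ₀ = -117°, k₀ = 0.9996, false easting 500000 m.
Meridian distance M = (N − FN)/k₀ = 3688923.0 m.
Inverse transverse Mercator on WGS84 gives φ = 33.30640019°, λ = -119.21629974°.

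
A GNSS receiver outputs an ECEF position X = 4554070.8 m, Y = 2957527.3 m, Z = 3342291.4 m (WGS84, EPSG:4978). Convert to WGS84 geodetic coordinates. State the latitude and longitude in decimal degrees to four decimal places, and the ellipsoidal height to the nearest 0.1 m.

lat 31.7845°, lon 33.0007°, h 4078.8 m

λ = atan2(Y, X) = 33.00070035°; p = √(X²+Y²) = 5430150.0 m.
Bowring's method on WGS84 (a = 6378137 m, b = 6356752.314 m) gives φ = 31.78450038°, h = 4078.782 m.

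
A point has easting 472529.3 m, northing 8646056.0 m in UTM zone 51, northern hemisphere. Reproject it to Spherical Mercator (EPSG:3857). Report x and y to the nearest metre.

x 13561742 m, y 14308567 m

Unproject from UTM 51N (λ₀ = 123°) → φ = 77.88720000°, λ = 121.82720059°.
Web Mercator (R = 6378137 m): x = 13561741.935 m, y = 14308567.166 m.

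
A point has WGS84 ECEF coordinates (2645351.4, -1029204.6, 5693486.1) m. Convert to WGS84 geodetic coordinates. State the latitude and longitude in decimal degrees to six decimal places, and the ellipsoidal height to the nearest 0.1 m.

λ = atan2(Y, X) = -21.25909976°; p = √(X²+Y²) = 2838511.3 m.
Bowring's method on WGS84 (a = 6378137 m, b = 6356752.314 m) gives φ = 63.65459992°, h = 841.539 m.

lat 63.654600°, lon -21.259100°, h 841.5 m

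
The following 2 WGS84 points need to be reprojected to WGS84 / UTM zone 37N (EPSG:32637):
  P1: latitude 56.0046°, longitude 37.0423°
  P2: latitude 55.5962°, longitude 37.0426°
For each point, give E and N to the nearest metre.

UTM zone 37N: λ₀ = 39°, k₀ = 0.9996.
P1 (56.0046°, 37.0423°) → (377925.923, 6208320.908) m.
P2 (55.5962°, 37.0426°) → (376660.115, 6162877.802) m.

P1: E 377926 m, N 6208321 m; P2: E 376660 m, N 6162878 m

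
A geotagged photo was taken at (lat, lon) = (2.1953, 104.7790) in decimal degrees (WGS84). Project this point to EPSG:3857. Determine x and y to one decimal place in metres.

Web Mercator is spherical with R = a = 6378137 m.
x = R·λ = 6378137 × 1.828738537 = 11663944.926 m.
y = R·ln tan(π/4 + φ/2) = 6378137 × 0.038324591 = 244439.494 m.

x 11663944.9 m, y 244439.5 m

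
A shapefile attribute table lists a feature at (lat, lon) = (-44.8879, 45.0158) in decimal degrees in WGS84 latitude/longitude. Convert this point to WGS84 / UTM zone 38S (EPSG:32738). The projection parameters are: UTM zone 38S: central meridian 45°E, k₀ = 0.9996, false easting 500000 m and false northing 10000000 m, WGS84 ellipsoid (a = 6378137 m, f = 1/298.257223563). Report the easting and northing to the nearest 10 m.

Zone 38 central meridian λ₀ = 6×38 − 183 = 45°; Δλ = +0.0158°.
Transverse Mercator on WGS84 with k₀ = 0.9996 gives E = 501247.708 m, N = 5029502.245 m.

E 501250 m, N 5029500 m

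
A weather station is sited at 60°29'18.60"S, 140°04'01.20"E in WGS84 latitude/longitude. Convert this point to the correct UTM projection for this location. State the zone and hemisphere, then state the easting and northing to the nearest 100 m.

Zone 54S: E 448700 m, N 3293800 m

Longitude 140.0670° lies in the 6° band [138°, 144°), giving zone 54; latitude is south of the equator, so 54S.
Zone 54 central meridian λ₀ = 6×54 − 183 = 141°; Δλ = -0.9330°.
Transverse Mercator on WGS84 with k₀ = 0.9996 gives E = 448729.705 m, N = 3293820.364 m.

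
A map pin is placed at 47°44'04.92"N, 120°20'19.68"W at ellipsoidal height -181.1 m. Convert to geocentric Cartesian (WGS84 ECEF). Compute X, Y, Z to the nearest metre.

WGS84: a = 6378137 m, e² = 0.006694380; N(φ) = a/√(1−e²sin²φ) = 6389861.088 m.
X = (N+h)·cosφ·cosλ = -2170705.284 m; Y = (N+h)·cosφ·sinλ = -3708948.728 m; Z = (N(1−e²)+h)·sinφ = 4696953.541 m.

X -2170705 m, Y -3708949 m, Z 4696954 m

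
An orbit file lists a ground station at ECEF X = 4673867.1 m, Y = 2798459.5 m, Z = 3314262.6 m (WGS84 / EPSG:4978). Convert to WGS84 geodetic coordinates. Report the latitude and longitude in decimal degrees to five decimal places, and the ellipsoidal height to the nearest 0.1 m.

λ = atan2(Y, X) = 30.91089965°; p = √(X²+Y²) = 5447605.8 m.
Bowring's method on WGS84 (a = 6378137 m, b = 6356752.314 m) gives φ = 31.48690011°, h = 4239.144 m.

lat 31.48690°, lon 30.91090°, h 4239.1 m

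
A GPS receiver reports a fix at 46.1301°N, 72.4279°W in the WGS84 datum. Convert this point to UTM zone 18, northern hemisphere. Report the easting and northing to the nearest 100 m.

E 698700 m, N 5111700 m

Zone 18 central meridian λ₀ = 6×18 − 183 = -75°; Δλ = +2.5721°.
Transverse Mercator on WGS84 with k₀ = 0.9996 gives E = 698693.803 m, N = 5111718.893 m.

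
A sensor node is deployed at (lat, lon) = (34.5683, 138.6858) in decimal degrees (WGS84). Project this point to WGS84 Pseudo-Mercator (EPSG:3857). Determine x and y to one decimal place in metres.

Web Mercator is spherical with R = a = 6378137 m.
x = R·λ = 6378137 × 2.420523836 = 15438432.636 m.
y = R·ln tan(π/4 + φ/2) = 6378137 × 0.643662640 = 4105368.500 m.

x 15438432.6 m, y 4105368.5 m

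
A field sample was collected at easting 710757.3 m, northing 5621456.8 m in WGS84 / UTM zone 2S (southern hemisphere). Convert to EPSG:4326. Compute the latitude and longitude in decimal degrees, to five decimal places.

lat -39.53070°, lon -168.54780°

Zone 2S: λ₀ = -171°, k₀ = 0.9996, false easting 500000 m, false northing 10000000 m.
Meridian distance M = (N − FN)/k₀ = -4380295.3 m.
Inverse transverse Mercator on WGS84 gives φ = -39.53069975°, λ = -168.54780003°.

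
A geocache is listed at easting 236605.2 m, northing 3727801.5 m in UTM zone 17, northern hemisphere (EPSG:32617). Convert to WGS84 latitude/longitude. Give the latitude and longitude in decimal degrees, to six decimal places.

lat 33.657500°, lon -83.840400°

Zone 17N: λ₀ = -81°, k₀ = 0.9996, false easting 500000 m.
Meridian distance M = (N − FN)/k₀ = 3729293.2 m.
Inverse transverse Mercator on WGS84 gives φ = 33.65749960°, λ = -83.84040039°.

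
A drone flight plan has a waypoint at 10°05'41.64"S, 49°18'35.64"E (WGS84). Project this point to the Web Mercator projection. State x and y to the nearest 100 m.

Web Mercator is spherical with R = a = 6378137 m.
x = R·λ = 6378137 × 0.860620109 = 5489152.959 m.
y = R·ln tan(π/4 + φ/2) = 6378137 × -0.177107945 = -1129618.736 m.

x 5489200 m, y -1129600 m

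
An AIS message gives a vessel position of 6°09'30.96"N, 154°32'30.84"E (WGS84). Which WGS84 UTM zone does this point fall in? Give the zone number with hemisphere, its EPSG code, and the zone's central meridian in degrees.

Zone 56N (EPSG:32656), central meridian 153°

UTM zone = ⌊(λ + 180)/6⌋ + 1; 154.5419° ∈ [150°, 156°) → zone 56.
Hemisphere: N (φ ≥ 0).
Central meridian λ₀ = 6×56 − 183 = 153°.
EPSG code: 32656.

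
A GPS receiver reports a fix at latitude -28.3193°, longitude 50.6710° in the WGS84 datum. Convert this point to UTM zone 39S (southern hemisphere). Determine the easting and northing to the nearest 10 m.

E 467750 m, N 6867380 m

Zone 39 central meridian λ₀ = 6×39 − 183 = 51°; Δλ = -0.3290°.
Transverse Mercator on WGS84 with k₀ = 0.9996 gives E = 467747.644 m, N = 6867382.381 m.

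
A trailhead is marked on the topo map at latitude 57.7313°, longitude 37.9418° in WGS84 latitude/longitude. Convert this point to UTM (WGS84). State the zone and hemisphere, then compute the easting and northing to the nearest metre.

Zone 37N: E 436984 m, N 6399288 m

Longitude 37.9418° lies in the 6° band [36°, 42°), giving zone 37; latitude is north of the equator, so 37N.
Zone 37 central meridian λ₀ = 6×37 − 183 = 39°; Δλ = -1.0582°.
Transverse Mercator on WGS84 with k₀ = 0.9996 gives E = 436984.320 m, N = 6399287.660 m.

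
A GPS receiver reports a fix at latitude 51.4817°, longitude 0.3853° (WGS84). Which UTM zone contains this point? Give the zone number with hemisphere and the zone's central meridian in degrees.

Zone 31N, central meridian 3°

UTM zone = ⌊(λ + 180)/6⌋ + 1; 0.3853° ∈ [0°, 6°) → zone 31.
Hemisphere: N (φ ≥ 0).
Central meridian λ₀ = 6×31 − 183 = 3°.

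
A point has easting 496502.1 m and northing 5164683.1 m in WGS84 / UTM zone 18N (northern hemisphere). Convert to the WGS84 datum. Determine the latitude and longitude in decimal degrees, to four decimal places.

lat 46.6357°, lon -75.0457°

Zone 18N: λ₀ = -75°, k₀ = 0.9996, false easting 500000 m.
Meridian distance M = (N − FN)/k₀ = 5166749.8 m.
Inverse transverse Mercator on WGS84 gives φ = 46.63570017°, λ = -75.04569983°.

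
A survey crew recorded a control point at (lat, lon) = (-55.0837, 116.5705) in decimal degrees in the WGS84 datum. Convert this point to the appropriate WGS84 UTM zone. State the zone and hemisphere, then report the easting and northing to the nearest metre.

Zone 50S: E 472583 m, N 3895810 m

Longitude 116.5705° lies in the 6° band [114°, 120°), giving zone 50; latitude is south of the equator, so 50S.
Zone 50 central meridian λ₀ = 6×50 − 183 = 117°; Δλ = -0.4295°.
Transverse Mercator on WGS84 with k₀ = 0.9996 gives E = 472582.827 m, N = 3895810.198 m.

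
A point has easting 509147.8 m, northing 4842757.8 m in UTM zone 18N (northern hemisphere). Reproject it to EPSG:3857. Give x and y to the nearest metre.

x -8336316 m, y 5424955 m

Unproject from UTM 18N (λ₀ = -75°) → φ = 43.73779996°, λ = -74.88639991°.
Web Mercator (R = 6378137 m): x = -8336315.905 m, y = 5424955.376 m.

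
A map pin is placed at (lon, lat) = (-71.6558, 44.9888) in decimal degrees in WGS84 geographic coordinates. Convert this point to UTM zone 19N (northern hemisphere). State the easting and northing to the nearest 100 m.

Zone 19 central meridian λ₀ = 6×19 − 183 = -69°; Δλ = -2.6558°.
Transverse Mercator on WGS84 with k₀ = 0.9996 gives E = 290641.429 m, N = 4985137.771 m.

E 290600 m, N 4985100 m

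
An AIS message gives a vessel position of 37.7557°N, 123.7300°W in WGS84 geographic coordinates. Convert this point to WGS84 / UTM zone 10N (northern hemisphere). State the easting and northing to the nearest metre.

E 435695 m, N 4178961 m

Zone 10 central meridian λ₀ = 6×10 − 183 = -123°; Δλ = -0.7300°.
Transverse Mercator on WGS84 with k₀ = 0.9996 gives E = 435695.477 m, N = 4178960.825 m.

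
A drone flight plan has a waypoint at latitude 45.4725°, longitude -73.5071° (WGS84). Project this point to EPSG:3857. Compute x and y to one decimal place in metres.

Web Mercator is spherical with R = a = 6378137 m.
x = R·λ = 6378137 × -1.282940919 = -8182772.942 m.
y = R·ln tan(π/4 + φ/2) = 6378137 × 0.893084643 = 5696216.206 m.

x -8182772.9 m, y 5696216.2 m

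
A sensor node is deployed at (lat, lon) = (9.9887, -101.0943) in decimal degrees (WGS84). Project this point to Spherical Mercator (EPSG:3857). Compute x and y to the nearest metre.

x -11253766 m, y 1117613 m

Web Mercator is spherical with R = a = 6378137 m.
x = R·λ = 6378137 × -1.764428390 = -11253765.998 m.
y = R·ln tan(π/4 + φ/2) = 6378137 × 0.175225568 = 1117612.682 m.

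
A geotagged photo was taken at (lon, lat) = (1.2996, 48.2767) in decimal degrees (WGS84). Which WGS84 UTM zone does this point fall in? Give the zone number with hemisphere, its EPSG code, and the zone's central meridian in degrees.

UTM zone = ⌊(λ + 180)/6⌋ + 1; 1.2996° ∈ [0°, 6°) → zone 31.
Hemisphere: N (φ ≥ 0).
Central meridian λ₀ = 6×31 − 183 = 3°.
EPSG code: 32631.

Zone 31N (EPSG:32631), central meridian 3°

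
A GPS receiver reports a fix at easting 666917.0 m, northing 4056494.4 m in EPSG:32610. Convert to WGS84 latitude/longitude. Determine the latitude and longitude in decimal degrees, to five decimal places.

lat 36.63940°, lon -121.13290°

Zone 10N: λ₀ = -123°, k₀ = 0.9996, false easting 500000 m.
Meridian distance M = (N − FN)/k₀ = 4058117.6 m.
Inverse transverse Mercator on WGS84 gives φ = 36.63939981°, λ = -121.13289993°.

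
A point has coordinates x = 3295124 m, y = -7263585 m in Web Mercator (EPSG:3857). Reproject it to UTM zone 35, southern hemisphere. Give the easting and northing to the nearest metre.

E 668440 m, N 3958801 m

Web Mercator inverse (R = 6378137 m) → φ = -54.49040138°, λ = 29.60060252°.
UTM 35S forward: E = 668439.677 m, N = 3958801.196 m.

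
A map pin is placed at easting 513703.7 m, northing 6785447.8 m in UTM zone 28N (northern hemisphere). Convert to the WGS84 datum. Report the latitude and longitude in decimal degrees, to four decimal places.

lat 61.2032°, lon -14.7450°

Zone 28N: λ₀ = -15°, k₀ = 0.9996, false easting 500000 m.
Meridian distance M = (N − FN)/k₀ = 6788163.1 m.
Inverse transverse Mercator on WGS84 gives φ = 61.20320040°, λ = -14.74499951°.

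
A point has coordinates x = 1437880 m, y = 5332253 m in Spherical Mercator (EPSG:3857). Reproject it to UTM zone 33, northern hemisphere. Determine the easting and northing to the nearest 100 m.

E 330600 m, N 4777700 m

Web Mercator inverse (R = 6378137 m) → φ = 43.13309989°, λ = 12.91669581°.
UTM 33N forward: E = 330557.799 m, N = 4777702.093 m.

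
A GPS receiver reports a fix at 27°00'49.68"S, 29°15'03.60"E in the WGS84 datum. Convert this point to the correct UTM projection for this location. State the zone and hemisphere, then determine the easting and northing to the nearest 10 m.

Longitude 29.2510° lies in the 6° band [24°, 30°), giving zone 35; latitude is south of the equator, so 35S.
Zone 35 central meridian λ₀ = 6×35 − 183 = 27°; Δλ = +2.2510°.
Transverse Mercator on WGS84 with k₀ = 0.9996 gives E = 723340.108 m, N = 7010042.909 m.

Zone 35S: E 723340 m, N 7010040 m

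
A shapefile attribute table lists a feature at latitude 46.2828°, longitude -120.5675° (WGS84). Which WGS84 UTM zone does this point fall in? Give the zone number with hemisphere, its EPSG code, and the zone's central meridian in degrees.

UTM zone = ⌊(λ + 180)/6⌋ + 1; -120.5675° ∈ [-126°, -120°) → zone 10.
Hemisphere: N (φ ≥ 0).
Central meridian λ₀ = 6×10 − 183 = -123°.
EPSG code: 32610.

Zone 10N (EPSG:32610), central meridian -123°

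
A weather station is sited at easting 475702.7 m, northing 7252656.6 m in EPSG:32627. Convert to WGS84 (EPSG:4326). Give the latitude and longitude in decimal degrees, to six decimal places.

lat 65.395700°, lon -21.523000°

Zone 27N: λ₀ = -21°, k₀ = 0.9996, false easting 500000 m.
Meridian distance M = (N − FN)/k₀ = 7255558.8 m.
Inverse transverse Mercator on WGS84 gives φ = 65.39570036°, λ = -21.52300029°.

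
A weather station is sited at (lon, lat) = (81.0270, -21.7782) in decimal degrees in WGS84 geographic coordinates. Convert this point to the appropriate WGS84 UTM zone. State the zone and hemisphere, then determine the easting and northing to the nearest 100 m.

Longitude 81.0270° lies in the 6° band [78°, 84°), giving zone 44; latitude is south of the equator, so 44S.
Zone 44 central meridian λ₀ = 6×44 − 183 = 81°; Δλ = +0.0270°.
Transverse Mercator on WGS84 with k₀ = 0.9996 gives E = 502791.276 m, N = 7591722.618 m.

Zone 44S: E 502800 m, N 7591700 m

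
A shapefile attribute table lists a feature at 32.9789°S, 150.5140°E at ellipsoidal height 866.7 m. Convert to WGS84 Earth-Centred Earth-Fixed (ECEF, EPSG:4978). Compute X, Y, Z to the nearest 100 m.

WGS84: a = 6378137 m, e² = 0.006694380; N(φ) = a/√(1−e²sin²φ) = 6384471.986 m.
X = (N+h)·cosφ·cosλ = -4662683.736 m; Y = (N+h)·cosφ·sinλ = 2636515.739 m; Z = (N(1−e²)+h)·sinφ = -3452467.621 m.

X -4662700 m, Y 2636500 m, Z -3452500 m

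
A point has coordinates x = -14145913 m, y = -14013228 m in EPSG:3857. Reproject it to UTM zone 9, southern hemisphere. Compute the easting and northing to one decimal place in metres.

Web Mercator inverse (R = 6378137 m) → φ = -77.31770090°, λ = -127.07489856°.
UTM 9S forward: E = 547172.451 m, N = 1417000.231 m.

E 547172.5 m, N 1417000.2 m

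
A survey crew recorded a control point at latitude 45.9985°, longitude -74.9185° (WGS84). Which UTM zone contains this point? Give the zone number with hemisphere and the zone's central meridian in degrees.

UTM zone = ⌊(λ + 180)/6⌋ + 1; -74.9185° ∈ [-78°, -72°) → zone 18.
Hemisphere: N (φ ≥ 0).
Central meridian λ₀ = 6×18 − 183 = -75°.

Zone 18N, central meridian -75°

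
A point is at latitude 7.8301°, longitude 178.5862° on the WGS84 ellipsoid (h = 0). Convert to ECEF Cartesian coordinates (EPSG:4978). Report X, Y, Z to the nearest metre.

X -6317139 m, Y 155910 m, Z 863169 m

WGS84: a = 6378137 m, e² = 0.006694380; N(φ) = a/√(1−e²sin²φ) = 6378533.277 m.
X = (N+h)·cosφ·cosλ = -6317138.751 m; Y = (N+h)·cosφ·sinλ = 155909.981 m; Z = (N(1−e²)+h)·sinφ = 863168.774 m.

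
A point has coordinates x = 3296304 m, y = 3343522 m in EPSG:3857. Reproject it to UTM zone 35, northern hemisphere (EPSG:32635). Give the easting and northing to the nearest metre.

E 754995 m, N 3182785 m

Web Mercator inverse (R = 6378137 m) → φ = 28.74729894°, λ = 29.61120264°.
UTM 35N forward: E = 754994.852 m, N = 3182784.854 m.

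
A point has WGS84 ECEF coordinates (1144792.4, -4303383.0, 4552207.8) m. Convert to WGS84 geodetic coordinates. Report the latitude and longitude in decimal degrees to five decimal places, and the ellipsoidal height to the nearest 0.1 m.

lat 45.82320°, lon -75.10310°, h 882.6 m

λ = atan2(Y, X) = -75.10309957°; p = √(X²+Y²) = 4453050.1 m.
Bowring's method on WGS84 (a = 6378137 m, b = 6356752.314 m) gives φ = 45.82319936°, h = 882.609 m.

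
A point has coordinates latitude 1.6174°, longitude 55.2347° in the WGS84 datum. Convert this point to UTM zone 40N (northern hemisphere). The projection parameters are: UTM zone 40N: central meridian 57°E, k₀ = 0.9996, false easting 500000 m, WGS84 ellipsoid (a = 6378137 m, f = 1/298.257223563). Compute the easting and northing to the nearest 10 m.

E 303610 m, N 178860 m

Zone 40 central meridian λ₀ = 6×40 − 183 = 57°; Δλ = -1.7653°.
Transverse Mercator on WGS84 with k₀ = 0.9996 gives E = 303612.813 m, N = 178857.186 m.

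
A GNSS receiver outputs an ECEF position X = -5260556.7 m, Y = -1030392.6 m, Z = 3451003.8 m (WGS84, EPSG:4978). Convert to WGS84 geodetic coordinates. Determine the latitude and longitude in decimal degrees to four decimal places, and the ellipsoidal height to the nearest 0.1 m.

lat 32.9480°, lon -168.9177°, h 3462.5 m

λ = atan2(Y, X) = -168.91770035°; p = √(X²+Y²) = 5360519.2 m.
Bowring's method on WGS84 (a = 6378137 m, b = 6356752.314 m) gives φ = 32.94800007°, h = 3462.537 m.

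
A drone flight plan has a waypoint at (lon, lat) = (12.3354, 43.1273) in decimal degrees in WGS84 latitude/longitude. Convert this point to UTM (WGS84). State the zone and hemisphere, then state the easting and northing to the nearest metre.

Zone 33N: E 283257 m, N 4778398 m

Longitude 12.3354° lies in the 6° band [12°, 18°), giving zone 33; latitude is north of the equator, so 33N.
Zone 33 central meridian λ₀ = 6×33 − 183 = 15°; Δλ = -2.6646°.
Transverse Mercator on WGS84 with k₀ = 0.9996 gives E = 283256.524 m, N = 4778398.106 m.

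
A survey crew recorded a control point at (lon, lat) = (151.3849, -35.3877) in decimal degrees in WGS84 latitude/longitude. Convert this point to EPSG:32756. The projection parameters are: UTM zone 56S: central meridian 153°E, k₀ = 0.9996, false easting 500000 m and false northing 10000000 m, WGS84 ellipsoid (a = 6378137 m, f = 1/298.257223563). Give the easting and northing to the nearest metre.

E 353312 m, N 6082764 m

Zone 56 central meridian λ₀ = 6×56 − 183 = 153°; Δλ = -1.6151°.
Transverse Mercator on WGS84 with k₀ = 0.9996 gives E = 353311.529 m, N = 6082763.621 m.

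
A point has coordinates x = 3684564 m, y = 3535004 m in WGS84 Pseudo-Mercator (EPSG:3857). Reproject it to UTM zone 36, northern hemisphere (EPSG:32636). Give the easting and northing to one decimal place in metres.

Web Mercator inverse (R = 6378137 m) → φ = 30.24439978°, λ = 33.09900157°.
UTM 36N forward: E = 509524.990 m, N = 3345871.478 m.

E 509525.0 m, N 3345871.5 m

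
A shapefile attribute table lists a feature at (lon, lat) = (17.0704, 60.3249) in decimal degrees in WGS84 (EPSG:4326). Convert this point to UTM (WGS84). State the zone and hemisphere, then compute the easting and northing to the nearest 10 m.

Longitude 17.0704° lies in the 6° band [12°, 18°), giving zone 33; latitude is north of the equator, so 33N.
Zone 33 central meridian λ₀ = 6×33 − 183 = 15°; Δλ = +2.0704°.
Transverse Mercator on WGS84 with k₀ = 0.9996 gives E = 614335.231 m, N = 6689390.586 m.

Zone 33N: E 614340 m, N 6689390 m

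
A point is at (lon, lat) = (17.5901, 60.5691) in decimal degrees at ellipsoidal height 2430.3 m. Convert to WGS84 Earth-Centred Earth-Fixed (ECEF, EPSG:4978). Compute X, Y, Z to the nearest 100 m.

WGS84: a = 6378137 m, e² = 0.006694380; N(φ) = a/√(1−e²sin²φ) = 6394393.142 m.
X = (N+h)·cosφ·cosλ = 2996261.430 m; Y = (N+h)·cosφ·sinλ = 949900.330 m; Z = (N(1−e²)+h)·sinφ = 5534024.302 m.

X 2996300 m, Y 949900 m, Z 5534000 m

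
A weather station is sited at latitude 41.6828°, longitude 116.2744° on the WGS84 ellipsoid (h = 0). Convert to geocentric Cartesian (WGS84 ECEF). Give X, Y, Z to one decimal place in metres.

X -2111760.4 m, Y 4277633.2 m, Z 4219356.6 m

WGS84: a = 6378137 m, e² = 0.006694380; N(φ) = a/√(1−e²sin²φ) = 6387599.179 m.
X = (N+h)·cosφ·cosλ = -2111760.429 m; Y = (N+h)·cosφ·sinλ = 4277633.230 m; Z = (N(1−e²)+h)·sinφ = 4219356.630 m.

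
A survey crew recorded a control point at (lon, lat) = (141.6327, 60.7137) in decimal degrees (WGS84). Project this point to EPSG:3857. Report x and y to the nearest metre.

Web Mercator is spherical with R = a = 6378137 m.
x = R·λ = 6378137 × 2.471956943 = 15766480.044 m.
y = R·ln tan(π/4 + φ/2) = 6378137 × 1.342144067 = 8560378.732 m.

x 15766480 m, y 8560379 m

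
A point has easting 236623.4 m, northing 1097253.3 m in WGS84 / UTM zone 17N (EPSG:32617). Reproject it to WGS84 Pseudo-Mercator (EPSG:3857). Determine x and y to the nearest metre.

Unproject from UTM 17N (λ₀ = -81°) → φ = 9.91759997°, λ = -83.40190033°.
Web Mercator (R = 6378137 m): x = -9284257.076 m, y = 1109576.919 m.

x -9284257 m, y 1109577 m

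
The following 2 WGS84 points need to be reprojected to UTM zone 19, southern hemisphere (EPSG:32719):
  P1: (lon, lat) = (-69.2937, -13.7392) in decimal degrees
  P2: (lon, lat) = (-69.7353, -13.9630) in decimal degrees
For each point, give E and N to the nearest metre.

P1: E 468248 m, N 8481097 m; P2: E 420580 m, N 8456243 m

UTM zone 19S: λ₀ = -69°, k₀ = 0.9996.
P1 (-13.7392°, -69.2937°) → (468247.543, 8481097.242) m.
P2 (-13.9630°, -69.7353°) → (420579.754, 8456242.730) m.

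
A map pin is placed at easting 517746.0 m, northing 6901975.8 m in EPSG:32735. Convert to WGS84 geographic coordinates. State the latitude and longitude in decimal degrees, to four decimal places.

lat -28.0073°, lon 27.1805°

Zone 35S: λ₀ = 27°, k₀ = 0.9996, false easting 500000 m, false northing 10000000 m.
Meridian distance M = (N − FN)/k₀ = -3099263.9 m.
Inverse transverse Mercator on WGS84 gives φ = -28.00730040°, λ = 27.18049964°.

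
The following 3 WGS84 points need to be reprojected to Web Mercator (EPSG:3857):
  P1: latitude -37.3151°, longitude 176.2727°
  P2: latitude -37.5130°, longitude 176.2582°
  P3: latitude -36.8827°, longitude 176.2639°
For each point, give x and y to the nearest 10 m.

Web Mercator: x = R·λ, y = R·ln tan(π/4+φ/2), R = 6378137 m.
P1 (-37.3151°, 176.2727°) → (19622587.205, -4483119.147) m.
P2 (-37.5130°, 176.2582°) → (19620973.072, -4510855.649) m.
P3 (-36.8827°, 176.2639°) → (19621607.593, -4422769.268) m.

P1: x 19622590 m, y -4483120 m; P2: x 19620970 m, y -4510860 m; P3: x 19621610 m, y -4422770 m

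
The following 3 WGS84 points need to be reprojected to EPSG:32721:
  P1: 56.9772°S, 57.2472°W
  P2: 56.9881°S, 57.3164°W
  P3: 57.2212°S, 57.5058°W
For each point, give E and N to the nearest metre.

P1: E 484974 m, N 3685125 m; P2: E 480773 m, N 3683894 m; P3: E 469456 m, N 3657877 m

UTM zone 21S: λ₀ = -57°, k₀ = 0.9996.
P1 (-56.9772°, -57.2472°) → (484973.962, 3685124.886) m.
P2 (-56.9881°, -57.3164°) → (480773.277, 3683894.214) m.
P3 (-57.2212°, -57.5058°) → (469456.420, 3657877.339) m.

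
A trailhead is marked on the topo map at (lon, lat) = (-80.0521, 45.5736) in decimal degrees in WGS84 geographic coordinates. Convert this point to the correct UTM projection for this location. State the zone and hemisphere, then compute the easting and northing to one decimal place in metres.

Zone 17N: E 573959.8 m, N 5047110.2 m

Longitude -80.0521° lies in the 6° band [-84°, -78°), giving zone 17; latitude is north of the equator, so 17N.
Zone 17 central meridian λ₀ = 6×17 − 183 = -81°; Δλ = +0.9479°.
Transverse Mercator on WGS84 with k₀ = 0.9996 gives E = 573959.785 m, N = 5047110.236 m.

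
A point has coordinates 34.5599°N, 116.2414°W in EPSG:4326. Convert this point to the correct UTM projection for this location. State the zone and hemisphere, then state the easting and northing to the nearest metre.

Longitude -116.2414° lies in the 6° band [-120°, -114°), giving zone 11; latitude is north of the equator, so 11N.
Zone 11 central meridian λ₀ = 6×11 − 183 = -117°; Δλ = +0.7586°.
Transverse Mercator on WGS84 with k₀ = 0.9996 gives E = 569592.824 m, N = 3824500.770 m.

Zone 11N: E 569593 m, N 3824501 m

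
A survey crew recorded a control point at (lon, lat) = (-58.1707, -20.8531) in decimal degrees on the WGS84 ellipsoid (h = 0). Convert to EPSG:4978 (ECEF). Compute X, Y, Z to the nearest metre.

X 3144762 m, Y -5066196 m, Z -2256204 m

WGS84: a = 6378137 m, e² = 0.006694380; N(φ) = a/√(1−e²sin²φ) = 6380843.981 m.
X = (N+h)·cosφ·cosλ = 3144762.328 m; Y = (N+h)·cosφ·sinλ = -5066195.767 m; Z = (N(1−e²)+h)·sinφ = -2256203.633 m.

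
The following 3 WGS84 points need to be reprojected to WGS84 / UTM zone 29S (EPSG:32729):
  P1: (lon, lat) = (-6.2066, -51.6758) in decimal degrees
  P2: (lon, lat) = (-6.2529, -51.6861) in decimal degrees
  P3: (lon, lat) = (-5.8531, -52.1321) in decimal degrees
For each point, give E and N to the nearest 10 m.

P1: E 693130 m, N 4271320 m; P2: E 689890 m, N 4270300 m; P3: E 715370 m, N 4219600 m

UTM zone 29S: λ₀ = -9°, k₀ = 0.9996.
P1 (-51.6758°, -6.2066°) → (693133.020, 4271324.436) m.
P2 (-51.6861°, -6.2529°) → (689889.340, 4270300.704) m.
P3 (-52.1321°, -5.8531°) → (715373.288, 4219597.900) m.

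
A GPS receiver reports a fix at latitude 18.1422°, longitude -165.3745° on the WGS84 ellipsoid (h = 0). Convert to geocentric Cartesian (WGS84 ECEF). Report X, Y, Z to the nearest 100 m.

WGS84: a = 6378137 m, e² = 0.006694380; N(φ) = a/√(1−e²sin²φ) = 6380207.891 m.
X = (N+h)·cosφ·cosλ = -5866565.475 m; Y = (N+h)·cosφ·sinλ = -1530914.291 m; Z = (N(1−e²)+h)·sinφ = 1973346.975 m.

X -5866600 m, Y -1530900 m, Z 1973300 m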